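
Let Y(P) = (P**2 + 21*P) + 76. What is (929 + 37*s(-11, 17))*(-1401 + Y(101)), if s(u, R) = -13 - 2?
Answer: 4112878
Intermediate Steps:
s(u, R) = -15
Y(P) = 76 + P**2 + 21*P
(929 + 37*s(-11, 17))*(-1401 + Y(101)) = (929 + 37*(-15))*(-1401 + (76 + 101**2 + 21*101)) = (929 - 555)*(-1401 + (76 + 10201 + 2121)) = 374*(-1401 + 12398) = 374*10997 = 4112878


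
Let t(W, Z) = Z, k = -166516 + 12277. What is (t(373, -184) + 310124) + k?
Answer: 155701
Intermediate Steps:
k = -154239
(t(373, -184) + 310124) + k = (-184 + 310124) - 154239 = 309940 - 154239 = 155701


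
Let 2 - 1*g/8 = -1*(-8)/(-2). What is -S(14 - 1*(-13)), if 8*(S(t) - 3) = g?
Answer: -9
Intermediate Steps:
g = 48 (g = 16 - 8*(-1*(-8))/(-2) = 16 - 64*(-1)/2 = 16 - 8*(-4) = 16 + 32 = 48)
S(t) = 9 (S(t) = 3 + (⅛)*48 = 3 + 6 = 9)
-S(14 - 1*(-13)) = -1*9 = -9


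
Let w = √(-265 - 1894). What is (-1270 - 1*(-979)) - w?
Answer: -291 - I*√2159 ≈ -291.0 - 46.465*I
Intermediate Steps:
w = I*√2159 (w = √(-2159) = I*√2159 ≈ 46.465*I)
(-1270 - 1*(-979)) - w = (-1270 - 1*(-979)) - I*√2159 = (-1270 + 979) - I*√2159 = -291 - I*√2159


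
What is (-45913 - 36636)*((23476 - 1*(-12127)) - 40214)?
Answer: 380633439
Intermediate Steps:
(-45913 - 36636)*((23476 - 1*(-12127)) - 40214) = -82549*((23476 + 12127) - 40214) = -82549*(35603 - 40214) = -82549*(-4611) = 380633439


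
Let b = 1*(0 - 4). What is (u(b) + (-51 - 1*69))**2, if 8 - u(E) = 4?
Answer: 13456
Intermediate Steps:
b = -4 (b = 1*(-4) = -4)
u(E) = 4 (u(E) = 8 - 1*4 = 8 - 4 = 4)
(u(b) + (-51 - 1*69))**2 = (4 + (-51 - 1*69))**2 = (4 + (-51 - 69))**2 = (4 - 120)**2 = (-116)**2 = 13456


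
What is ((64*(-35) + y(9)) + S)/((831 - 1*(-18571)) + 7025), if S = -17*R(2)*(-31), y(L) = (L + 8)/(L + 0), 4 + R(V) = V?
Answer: -29629/237843 ≈ -0.12457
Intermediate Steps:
R(V) = -4 + V
y(L) = (8 + L)/L
S = -1054 (S = -17*(-4 + 2)*(-31) = -17*(-2)*(-31) = 34*(-31) = -1054)
((64*(-35) + y(9)) + S)/((831 - 1*(-18571)) + 7025) = ((64*(-35) + (8 + 9)/9) - 1054)/((831 - 1*(-18571)) + 7025) = ((-2240 + (⅑)*17) - 1054)/((831 + 18571) + 7025) = ((-2240 + 17/9) - 1054)/(19402 + 7025) = (-20143/9 - 1054)/26427 = -29629/9*1/26427 = -29629/237843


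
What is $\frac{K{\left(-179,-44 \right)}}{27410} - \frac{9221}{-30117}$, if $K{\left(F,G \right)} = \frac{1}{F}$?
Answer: $\frac{45241792073}{147765747630} \approx 0.30617$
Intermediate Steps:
$\frac{K{\left(-179,-44 \right)}}{27410} - \frac{9221}{-30117} = \frac{1}{\left(-179\right) 27410} - \frac{9221}{-30117} = \left(- \frac{1}{179}\right) \frac{1}{27410} - - \frac{9221}{30117} = - \frac{1}{4906390} + \frac{9221}{30117} = \frac{45241792073}{147765747630}$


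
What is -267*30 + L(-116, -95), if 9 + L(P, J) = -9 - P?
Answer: -7912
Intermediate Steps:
L(P, J) = -18 - P (L(P, J) = -9 + (-9 - P) = -18 - P)
-267*30 + L(-116, -95) = -267*30 + (-18 - 1*(-116)) = -8010 + (-18 + 116) = -8010 + 98 = -7912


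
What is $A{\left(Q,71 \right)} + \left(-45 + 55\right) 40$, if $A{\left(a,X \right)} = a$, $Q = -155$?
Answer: $245$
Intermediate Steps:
$A{\left(Q,71 \right)} + \left(-45 + 55\right) 40 = -155 + \left(-45 + 55\right) 40 = -155 + 10 \cdot 40 = -155 + 400 = 245$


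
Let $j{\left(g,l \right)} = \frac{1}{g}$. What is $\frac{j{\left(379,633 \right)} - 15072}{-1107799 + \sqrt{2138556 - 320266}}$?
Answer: $\frac{6328065826313}{465115169516069} + \frac{5712287 \sqrt{1818290}}{465115169516069} \approx 0.013622$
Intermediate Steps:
$\frac{j{\left(379,633 \right)} - 15072}{-1107799 + \sqrt{2138556 - 320266}} = \frac{\frac{1}{379} - 15072}{-1107799 + \sqrt{2138556 - 320266}} = \frac{\frac{1}{379} - 15072}{-1107799 + \sqrt{1818290}} = - \frac{5712287}{379 \left(-1107799 + \sqrt{1818290}\right)}$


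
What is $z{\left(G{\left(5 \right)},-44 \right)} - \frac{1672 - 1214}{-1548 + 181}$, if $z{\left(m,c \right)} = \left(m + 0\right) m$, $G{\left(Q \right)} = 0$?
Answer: $\frac{458}{1367} \approx 0.33504$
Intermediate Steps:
$z{\left(m,c \right)} = m^{2}$ ($z{\left(m,c \right)} = m m = m^{2}$)
$z{\left(G{\left(5 \right)},-44 \right)} - \frac{1672 - 1214}{-1548 + 181} = 0^{2} - \frac{1672 - 1214}{-1548 + 181} = 0 - \frac{458}{-1367} = 0 - 458 \left(- \frac{1}{1367}\right) = 0 - - \frac{458}{1367} = 0 + \frac{458}{1367} = \frac{458}{1367}$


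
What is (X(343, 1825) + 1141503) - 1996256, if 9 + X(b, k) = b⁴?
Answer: 13840432439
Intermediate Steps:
X(b, k) = -9 + b⁴
(X(343, 1825) + 1141503) - 1996256 = ((-9 + 343⁴) + 1141503) - 1996256 = ((-9 + 13841287201) + 1141503) - 1996256 = (13841287192 + 1141503) - 1996256 = 13842428695 - 1996256 = 13840432439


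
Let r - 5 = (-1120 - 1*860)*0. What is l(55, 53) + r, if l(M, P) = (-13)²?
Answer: 174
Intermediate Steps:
l(M, P) = 169
r = 5 (r = 5 + (-1120 - 1*860)*0 = 5 + (-1120 - 860)*0 = 5 - 1980*0 = 5 + 0 = 5)
l(55, 53) + r = 169 + 5 = 174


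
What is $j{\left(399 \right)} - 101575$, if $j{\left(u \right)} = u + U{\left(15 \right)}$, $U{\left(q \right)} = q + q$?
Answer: $-101146$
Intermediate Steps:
$U{\left(q \right)} = 2 q$
$j{\left(u \right)} = 30 + u$ ($j{\left(u \right)} = u + 2 \cdot 15 = u + 30 = 30 + u$)
$j{\left(399 \right)} - 101575 = \left(30 + 399\right) - 101575 = 429 - 101575 = -101146$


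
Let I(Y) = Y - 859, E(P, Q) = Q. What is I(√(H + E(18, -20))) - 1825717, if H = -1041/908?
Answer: -1826576 + I*√4358627/454 ≈ -1.8266e+6 + 4.5985*I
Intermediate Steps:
H = -1041/908 (H = -1041*1/908 = -1041/908 ≈ -1.1465)
I(Y) = -859 + Y
I(√(H + E(18, -20))) - 1825717 = (-859 + √(-1041/908 - 20)) - 1825717 = (-859 + √(-19201/908)) - 1825717 = (-859 + I*√4358627/454) - 1825717 = -1826576 + I*√4358627/454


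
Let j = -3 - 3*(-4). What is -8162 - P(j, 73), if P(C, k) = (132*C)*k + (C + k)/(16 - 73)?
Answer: -5408420/57 ≈ -94885.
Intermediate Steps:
j = 9 (j = -3 + 12 = 9)
P(C, k) = -C/57 - k/57 + 132*C*k (P(C, k) = 132*C*k + (C + k)/(-57) = 132*C*k + (C + k)*(-1/57) = 132*C*k + (-C/57 - k/57) = -C/57 - k/57 + 132*C*k)
-8162 - P(j, 73) = -8162 - (-1/57*9 - 1/57*73 + 132*9*73) = -8162 - (-3/19 - 73/57 + 86724) = -8162 - 1*4943186/57 = -8162 - 4943186/57 = -5408420/57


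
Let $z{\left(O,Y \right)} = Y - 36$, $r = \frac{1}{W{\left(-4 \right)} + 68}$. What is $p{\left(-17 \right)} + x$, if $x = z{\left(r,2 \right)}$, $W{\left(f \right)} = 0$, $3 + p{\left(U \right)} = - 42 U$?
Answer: $677$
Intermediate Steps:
$p{\left(U \right)} = -3 - 42 U$
$r = \frac{1}{68}$ ($r = \frac{1}{0 + 68} = \frac{1}{68} \approx 0.014706$)
$z{\left(O,Y \right)} = -36 + Y$ ($z{\left(O,Y \right)} = Y - 36 = -36 + Y$)
$x = -34$ ($x = -36 + 2 = -34$)
$p{\left(-17 \right)} + x = \left(-3 - -714\right) - 34 = \left(-3 + 714\right) - 34 = 711 - 34 = 677$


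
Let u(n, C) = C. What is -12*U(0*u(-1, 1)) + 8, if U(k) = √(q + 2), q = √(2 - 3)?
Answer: 8 - 12*√(2 + I) ≈ -9.4642 - 4.1227*I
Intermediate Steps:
q = I (q = √(-1) = I ≈ 1.0*I)
U(k) = √(2 + I) (U(k) = √(I + 2) = √(2 + I))
-12*U(0*u(-1, 1)) + 8 = -12*√(2 + I) + 8 = 8 - 12*√(2 + I)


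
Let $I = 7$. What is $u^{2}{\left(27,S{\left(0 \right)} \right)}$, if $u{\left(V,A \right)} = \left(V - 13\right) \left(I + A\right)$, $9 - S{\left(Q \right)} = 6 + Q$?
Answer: $19600$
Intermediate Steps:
$S{\left(Q \right)} = 3 - Q$ ($S{\left(Q \right)} = 9 - \left(6 + Q\right) = 3 - Q$)
$u{\left(V,A \right)} = \left(-13 + V\right) \left(7 + A\right)$ ($u{\left(V,A \right)} = \left(V - 13\right) \left(7 + A\right) = \left(-13 + V\right) \left(7 + A\right)$)
$u^{2}{\left(27,S{\left(0 \right)} \right)} = \left(-91 - 13 \left(3 - 0\right) + 7 \cdot 27 + \left(3 - 0\right) 27\right)^{2} = \left(-91 - 13 \left(3 + 0\right) + 189 + \left(3 + 0\right) 27\right)^{2} = \left(-91 - 39 + 189 + 3 \cdot 27\right)^{2} = \left(-91 - 39 + 189 + 81\right)^{2} = 140^{2} = 19600$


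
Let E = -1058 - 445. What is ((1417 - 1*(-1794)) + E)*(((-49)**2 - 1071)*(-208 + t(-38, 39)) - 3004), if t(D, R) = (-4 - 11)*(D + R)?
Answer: -511706552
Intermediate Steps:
t(D, R) = -15*D - 15*R (t(D, R) = -15*(D + R) = -15*D - 15*R)
E = -1503
((1417 - 1*(-1794)) + E)*(((-49)**2 - 1071)*(-208 + t(-38, 39)) - 3004) = ((1417 - 1*(-1794)) - 1503)*(((-49)**2 - 1071)*(-208 + (-15*(-38) - 15*39)) - 3004) = ((1417 + 1794) - 1503)*((2401 - 1071)*(-208 + (570 - 585)) - 3004) = (3211 - 1503)*(1330*(-208 - 15) - 3004) = 1708*(1330*(-223) - 3004) = 1708*(-296590 - 3004) = 1708*(-299594) = -511706552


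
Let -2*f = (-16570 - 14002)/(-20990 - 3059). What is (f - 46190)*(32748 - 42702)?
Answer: 11057287384584/24049 ≈ 4.5978e+8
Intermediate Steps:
f = -15286/24049 (f = -(-16570 - 14002)/(2*(-20990 - 3059)) = -(-15286)/(-24049) = -(-15286)*(-1)/24049 = -½*30572/24049 = -15286/24049 ≈ -0.63562)
(f - 46190)*(32748 - 42702) = (-15286/24049 - 46190)*(32748 - 42702) = -1110838596/24049*(-9954) = 11057287384584/24049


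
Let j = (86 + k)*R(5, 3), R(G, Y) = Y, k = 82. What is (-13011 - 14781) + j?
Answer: -27288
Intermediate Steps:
j = 504 (j = (86 + 82)*3 = 168*3 = 504)
(-13011 - 14781) + j = (-13011 - 14781) + 504 = -27792 + 504 = -27288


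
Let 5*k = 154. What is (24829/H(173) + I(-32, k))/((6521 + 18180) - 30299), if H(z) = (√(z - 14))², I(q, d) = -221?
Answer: 5155/445041 ≈ 0.011583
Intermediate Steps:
k = 154/5 (k = (⅕)*154 = 154/5 ≈ 30.800)
H(z) = -14 + z (H(z) = (√(-14 + z))² = -14 + z)
(24829/H(173) + I(-32, k))/((6521 + 18180) - 30299) = (24829/(-14 + 173) - 221)/((6521 + 18180) - 30299) = (24829/159 - 221)/(24701 - 30299) = (24829*(1/159) - 221)/(-5598) = (24829/159 - 221)*(-1/5598) = -10310/159*(-1/5598) = 5155/445041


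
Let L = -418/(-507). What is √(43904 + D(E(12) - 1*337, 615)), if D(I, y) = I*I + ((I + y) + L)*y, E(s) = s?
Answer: √55497241/13 ≈ 573.05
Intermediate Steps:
L = 418/507 (L = -418*(-1/507) = 418/507 ≈ 0.82446)
D(I, y) = I² + y*(418/507 + I + y) (D(I, y) = I*I + ((I + y) + 418/507)*y = I² + (418/507 + I + y)*y = I² + y*(418/507 + I + y))
√(43904 + D(E(12) - 1*337, 615)) = √(43904 + ((12 - 1*337)² + 615² + (418/507)*615 + (12 - 1*337)*615)) = √(43904 + ((12 - 337)² + 378225 + 85690/169 + (12 - 337)*615)) = √(43904 + ((-325)² + 378225 + 85690/169 - 325*615)) = √(43904 + (105625 + 378225 + 85690/169 - 199875)) = √(43904 + 48077465/169) = √(55497241/169) = √55497241/13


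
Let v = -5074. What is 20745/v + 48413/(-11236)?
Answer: -239369191/28505732 ≈ -8.3972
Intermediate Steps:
20745/v + 48413/(-11236) = 20745/(-5074) + 48413/(-11236) = 20745*(-1/5074) + 48413*(-1/11236) = -20745/5074 - 48413/11236 = -239369191/28505732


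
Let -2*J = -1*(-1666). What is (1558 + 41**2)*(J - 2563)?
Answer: -10999644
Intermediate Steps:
J = -833 (J = -(-1)*(-1666)/2 = -1/2*1666 = -833)
(1558 + 41**2)*(J - 2563) = (1558 + 41**2)*(-833 - 2563) = (1558 + 1681)*(-3396) = 3239*(-3396) = -10999644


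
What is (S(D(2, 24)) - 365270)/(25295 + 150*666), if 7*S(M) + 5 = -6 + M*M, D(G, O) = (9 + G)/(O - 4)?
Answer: -1022760279/350546000 ≈ -2.9176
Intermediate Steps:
D(G, O) = (9 + G)/(-4 + O)
S(M) = -11/7 + M²/7 (S(M) = -5/7 + (-6 + M*M)/7 = -5/7 + (-6 + M²)/7 = -5/7 + (-6/7 + M²/7) = -11/7 + M²/7)
(S(D(2, 24)) - 365270)/(25295 + 150*666) = ((-11/7 + ((9 + 2)/(-4 + 24))²/7) - 365270)/(25295 + 150*666) = ((-11/7 + (11/20)²/7) - 365270)/(25295 + 99900) = ((-11/7 + ((1/20)*11)²/7) - 365270)/125195 = ((-11/7 + (11/20)²/7) - 365270)*(1/125195) = ((-11/7 + (⅐)*(121/400)) - 365270)*(1/125195) = ((-11/7 + 121/2800) - 365270)*(1/125195) = (-4279/2800 - 365270)*(1/125195) = -1022760279/2800*1/125195 = -1022760279/350546000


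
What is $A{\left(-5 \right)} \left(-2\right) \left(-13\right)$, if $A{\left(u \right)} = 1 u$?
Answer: $-130$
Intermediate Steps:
$A{\left(u \right)} = u$
$A{\left(-5 \right)} \left(-2\right) \left(-13\right) = \left(-5\right) \left(-2\right) \left(-13\right) = 10 \left(-13\right) = -130$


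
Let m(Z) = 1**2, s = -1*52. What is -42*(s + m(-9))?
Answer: 2142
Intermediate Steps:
s = -52
m(Z) = 1
-42*(s + m(-9)) = -42*(-52 + 1) = -42*(-51) = 2142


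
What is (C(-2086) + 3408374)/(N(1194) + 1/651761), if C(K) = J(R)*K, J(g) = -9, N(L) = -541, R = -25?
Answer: -558420351907/88150675 ≈ -6334.8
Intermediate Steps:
C(K) = -9*K
(C(-2086) + 3408374)/(N(1194) + 1/651761) = (-9*(-2086) + 3408374)/(-541 + 1/651761) = (18774 + 3408374)/(-541 + 1/651761) = 3427148/(-352602700/651761) = 3427148*(-651761/352602700) = -558420351907/88150675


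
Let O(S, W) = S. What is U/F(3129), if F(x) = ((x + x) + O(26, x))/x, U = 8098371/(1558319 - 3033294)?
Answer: -25339802859/9268742900 ≈ -2.7339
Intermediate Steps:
U = -8098371/1474975 (U = 8098371/(-1474975) = 8098371*(-1/1474975) = -8098371/1474975 ≈ -5.4905)
F(x) = (26 + 2*x)/x (F(x) = ((x + x) + 26)/x = (2*x + 26)/x = (26 + 2*x)/x)
U/F(3129) = -8098371/(1474975*(2 + 26/3129)) = -8098371/(1474975*6284/3129) = -8098371/1474975*3129/6284 = -25339802859/9268742900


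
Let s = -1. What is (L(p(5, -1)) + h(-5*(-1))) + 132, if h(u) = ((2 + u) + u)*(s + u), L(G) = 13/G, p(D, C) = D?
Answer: 913/5 ≈ 182.60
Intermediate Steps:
h(u) = (-1 + u)*(2 + 2*u) (h(u) = ((2 + u) + u)*(-1 + u) = (2 + 2*u)*(-1 + u) = (-1 + u)*(2 + 2*u))
(L(p(5, -1)) + h(-5*(-1))) + 132 = (13/5 + (-2 + 2*(-5*(-1))**2)) + 132 = (13*(1/5) + (-2 + 2*5**2)) + 132 = (13/5 + (-2 + 2*25)) + 132 = (13/5 + (-2 + 50)) + 132 = (13/5 + 48) + 132 = 253/5 + 132 = 913/5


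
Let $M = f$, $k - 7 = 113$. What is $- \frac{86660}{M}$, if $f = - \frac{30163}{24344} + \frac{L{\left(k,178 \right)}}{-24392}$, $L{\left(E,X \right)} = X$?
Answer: $\frac{6432326020960}{92508641} \approx 69532.0$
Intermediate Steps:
$k = 120$ ($k = 7 + 113 = 120$)
$f = - \frac{92508641}{74224856}$ ($f = - \frac{30163}{24344} + \frac{178}{-24392} = \left(-30163\right) \frac{1}{24344} + 178 \left(- \frac{1}{24392}\right) = - \frac{30163}{24344} - \frac{89}{12196} = - \frac{92508641}{74224856} \approx -1.2463$)
$M = - \frac{92508641}{74224856} \approx -1.2463$
$- \frac{86660}{M} = - \frac{86660}{- \frac{92508641}{74224856}} = \left(-86660\right) \left(- \frac{74224856}{92508641}\right) = \frac{6432326020960}{92508641}$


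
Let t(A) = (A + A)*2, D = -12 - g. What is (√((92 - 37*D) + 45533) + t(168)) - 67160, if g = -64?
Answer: -66488 + √43701 ≈ -66279.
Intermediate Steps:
D = 52 (D = -12 - 1*(-64) = -12 + 64 = 52)
t(A) = 4*A (t(A) = (2*A)*2 = 4*A)
(√((92 - 37*D) + 45533) + t(168)) - 67160 = (√((92 - 37*52) + 45533) + 4*168) - 67160 = (√((92 - 1924) + 45533) + 672) - 67160 = (√(-1832 + 45533) + 672) - 67160 = (√43701 + 672) - 67160 = (672 + √43701) - 67160 = -66488 + √43701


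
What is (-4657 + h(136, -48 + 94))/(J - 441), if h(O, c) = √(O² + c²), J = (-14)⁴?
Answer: -4657/37975 + 2*√5153/37975 ≈ -0.11885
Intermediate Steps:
J = 38416
(-4657 + h(136, -48 + 94))/(J - 441) = (-4657 + √(136² + (-48 + 94)²))/(38416 - 441) = (-4657 + √(18496 + 46²))/37975 = (-4657 + √(18496 + 2116))*(1/37975) = (-4657 + √20612)*(1/37975) = (-4657 + 2*√5153)*(1/37975) = -4657/37975 + 2*√5153/37975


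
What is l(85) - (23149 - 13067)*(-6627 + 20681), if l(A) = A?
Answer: -141692343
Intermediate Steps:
l(85) - (23149 - 13067)*(-6627 + 20681) = 85 - (23149 - 13067)*(-6627 + 20681) = 85 - 10082*14054 = 85 - 1*141692428 = 85 - 141692428 = -141692343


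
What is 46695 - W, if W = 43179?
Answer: 3516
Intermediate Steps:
46695 - W = 46695 - 1*43179 = 46695 - 43179 = 3516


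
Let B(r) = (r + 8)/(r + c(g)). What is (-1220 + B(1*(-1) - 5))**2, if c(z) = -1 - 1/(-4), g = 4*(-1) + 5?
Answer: 1085570704/729 ≈ 1.4891e+6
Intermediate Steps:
g = 1 (g = -4 + 5 = 1)
c(z) = -3/4 (c(z) = -1 - 1*(-1/4) = -1 + 1/4 = -3/4)
B(r) = (8 + r)/(-3/4 + r) (B(r) = (r + 8)/(r - 3/4) = (8 + r)/(-3/4 + r))
(-1220 + B(1*(-1) - 5))**2 = (-1220 + 4*(8 + (1*(-1) - 5))/(-3 + 4*(1*(-1) - 5)))**2 = (-1220 + 4*(8 + (-1 - 5))/(-3 + 4*(-1 - 5)))**2 = (-1220 + 4*(8 - 6)/(-3 + 4*(-6)))**2 = (-1220 + 4*2/(-3 - 24))**2 = (-1220 + 4*2/(-27))**2 = (-1220 + 4*(-1/27)*2)**2 = (-1220 - 8/27)**2 = (-32948/27)**2 = 1085570704/729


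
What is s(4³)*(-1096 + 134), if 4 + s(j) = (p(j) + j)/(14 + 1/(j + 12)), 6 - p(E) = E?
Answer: 1219816/355 ≈ 3436.1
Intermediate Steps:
p(E) = 6 - E
s(j) = -4 + 6/(14 + 1/(12 + j)) (s(j) = -4 + ((6 - j) + j)/(14 + 1/(j + 12)) = -4 + 6/(14 + 1/(12 + j)))
s(4³)*(-1096 + 134) = (2*(-302 - 25*4³)/(169 + 14*4³))*(-1096 + 134) = (2*(-302 - 25*64)/(169 + 14*64))*(-962) = (2*(-302 - 1600)/(169 + 896))*(-962) = (2*(-1902)/1065)*(-962) = (2*(1/1065)*(-1902))*(-962) = -1268/355*(-962) = 1219816/355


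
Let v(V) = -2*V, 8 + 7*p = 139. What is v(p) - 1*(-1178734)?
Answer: 8250876/7 ≈ 1.1787e+6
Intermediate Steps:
p = 131/7 (p = -8/7 + (⅐)*139 = -8/7 + 139/7 = 131/7 ≈ 18.714)
v(p) - 1*(-1178734) = -2*131/7 - 1*(-1178734) = -262/7 + 1178734 = 8250876/7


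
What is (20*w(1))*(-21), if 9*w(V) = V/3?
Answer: -140/9 ≈ -15.556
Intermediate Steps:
w(V) = V/27 (w(V) = (V/3)/9 = V/27)
(20*w(1))*(-21) = (20*((1/27)*1))*(-21) = (20*(1/27))*(-21) = (20/27)*(-21) = -140/9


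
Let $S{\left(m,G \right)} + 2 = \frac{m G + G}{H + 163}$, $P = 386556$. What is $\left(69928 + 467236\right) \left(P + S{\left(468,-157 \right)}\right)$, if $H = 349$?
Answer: $\frac{26568402036365}{128} \approx 2.0757 \cdot 10^{11}$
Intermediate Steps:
$S{\left(m,G \right)} = -2 + \frac{G}{512} + \frac{G m}{512}$ ($S{\left(m,G \right)} = -2 + \frac{m G + G}{349 + 163} = -2 + \frac{G m + G}{512} = -2 + \left(G + G m\right) \frac{1}{512} = -2 + \left(\frac{G}{512} + \frac{G m}{512}\right) = -2 + \frac{G}{512} + \frac{G m}{512}$)
$\left(69928 + 467236\right) \left(P + S{\left(468,-157 \right)}\right) = \left(69928 + 467236\right) \left(386556 + \left(-2 + \frac{1}{512} \left(-157\right) + \frac{1}{512} \left(-157\right) 468\right)\right) = 537164 \left(386556 - \frac{74657}{512}\right) = 537164 \cdot \frac{197842015}{512} = \frac{26568402036365}{128}$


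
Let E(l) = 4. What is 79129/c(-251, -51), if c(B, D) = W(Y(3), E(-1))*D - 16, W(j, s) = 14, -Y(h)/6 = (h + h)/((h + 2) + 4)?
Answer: -79129/730 ≈ -108.40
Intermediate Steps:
Y(h) = -12*h/(6 + h) (Y(h) = -6*(h + h)/((h + 2) + 4) = -6*2*h/((2 + h) + 4) = -6*2*h/(6 + h) = -12*h/(6 + h))
c(B, D) = -16 + 14*D (c(B, D) = 14*D - 16 = -16 + 14*D)
79129/c(-251, -51) = 79129/(-16 + 14*(-51)) = 79129/(-16 - 714) = 79129/(-730) = 79129*(-1/730) = -79129/730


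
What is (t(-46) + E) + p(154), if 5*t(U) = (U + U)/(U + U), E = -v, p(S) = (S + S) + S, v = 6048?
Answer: -27929/5 ≈ -5585.8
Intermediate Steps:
p(S) = 3*S (p(S) = 2*S + S = 3*S)
E = -6048 (E = -1*6048 = -6048)
t(U) = ⅕ (t(U) = ((U + U)/(U + U))/5 = ((2*U)/((2*U)))/5 = ((2*U)*(1/(2*U)))/5 = (⅕)*1 = ⅕)
(t(-46) + E) + p(154) = (⅕ - 6048) + 3*154 = -30239/5 + 462 = -27929/5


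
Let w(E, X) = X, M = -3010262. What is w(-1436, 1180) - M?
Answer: 3011442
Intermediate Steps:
w(-1436, 1180) - M = 1180 - 1*(-3010262) = 1180 + 3010262 = 3011442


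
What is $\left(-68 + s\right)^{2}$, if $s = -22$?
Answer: $8100$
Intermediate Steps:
$\left(-68 + s\right)^{2} = \left(-68 - 22\right)^{2} = \left(-90\right)^{2} = 8100$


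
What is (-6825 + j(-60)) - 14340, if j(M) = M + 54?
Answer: -21171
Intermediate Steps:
j(M) = 54 + M
(-6825 + j(-60)) - 14340 = (-6825 + (54 - 60)) - 14340 = (-6825 - 6) - 14340 = -6831 - 14340 = -21171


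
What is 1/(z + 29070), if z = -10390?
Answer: 1/18680 ≈ 5.3533e-5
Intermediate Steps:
1/(z + 29070) = 1/(-10390 + 29070) = 1/18680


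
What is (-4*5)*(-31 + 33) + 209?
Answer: 169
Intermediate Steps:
(-4*5)*(-31 + 33) + 209 = -20*2 + 209 = -40 + 209 = 169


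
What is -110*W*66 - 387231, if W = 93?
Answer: -1062411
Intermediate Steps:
-110*W*66 - 387231 = -110*93*66 - 387231 = -10230*66 - 387231 = -675180 - 387231 = -1062411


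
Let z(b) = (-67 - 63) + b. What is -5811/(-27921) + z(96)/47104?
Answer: 45462005/219198464 ≈ 0.20740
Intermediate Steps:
z(b) = -130 + b
-5811/(-27921) + z(96)/47104 = -5811/(-27921) + (-130 + 96)/47104 = -5811*(-1/27921) - 34*1/47104 = 1937/9307 - 17/23552 = 45462005/219198464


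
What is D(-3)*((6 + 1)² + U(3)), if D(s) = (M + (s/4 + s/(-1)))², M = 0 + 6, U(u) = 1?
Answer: 27225/8 ≈ 3403.1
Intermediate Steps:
M = 6
D(s) = (6 - 3*s/4)² (D(s) = (6 + (s/4 + s/(-1)))² = (6 + (s*(¼) + s*(-1)))² = (6 + (s/4 - s))² = (6 - 3*s/4)²)
D(-3)*((6 + 1)² + U(3)) = (9*(-8 - 3)²/16)*((6 + 1)² + 1) = ((9/16)*(-11)²)*(7² + 1) = ((9/16)*121)*(49 + 1) = (1089/16)*50 = 27225/8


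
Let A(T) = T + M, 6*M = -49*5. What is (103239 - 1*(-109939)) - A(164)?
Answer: 1278329/6 ≈ 2.1305e+5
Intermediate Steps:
M = -245/6 (M = (-49*5)/6 = (⅙)*(-245) = -245/6 ≈ -40.833)
A(T) = -245/6 + T (A(T) = T - 245/6 = -245/6 + T)
(103239 - 1*(-109939)) - A(164) = (103239 - 1*(-109939)) - (-245/6 + 164) = (103239 + 109939) - 1*739/6 = 213178 - 739/6 = 1278329/6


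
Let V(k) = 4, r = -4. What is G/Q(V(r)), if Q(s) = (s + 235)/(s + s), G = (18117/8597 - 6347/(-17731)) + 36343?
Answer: 44322104866296/36431584273 ≈ 1216.6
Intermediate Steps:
G = 5540263108287/152433407 (G = (18117*(1/8597) - 6347*(-1/17731)) + 36343 = (18117/8597 + 6347/17731) + 36343 = 375797686/152433407 + 36343 = 5540263108287/152433407 ≈ 36345.)
Q(s) = (235 + s)/(2*s) (Q(s) = (235 + s)/((2*s)) = (235 + s)*(1/(2*s)) = (235 + s)/(2*s))
G/Q(V(r)) = 5540263108287/(152433407*(((1/2)*(235 + 4)/4))) = 5540263108287/(152433407*(((1/2)*(1/4)*239))) = 5540263108287/(152433407*(239/8)) = (5540263108287/152433407)*(8/239) = 44322104866296/36431584273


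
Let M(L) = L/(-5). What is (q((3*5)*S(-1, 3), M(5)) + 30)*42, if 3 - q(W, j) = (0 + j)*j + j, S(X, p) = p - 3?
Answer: 1386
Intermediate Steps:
S(X, p) = -3 + p
M(L) = -L/5 (M(L) = L*(-⅕) = -L/5)
q(W, j) = 3 - j - j² (q(W, j) = 3 - ((0 + j)*j + j) = 3 - (j*j + j) = 3 - (j² + j) = 3 - (j + j²) = 3 + (-j - j²) = 3 - j - j²)
(q((3*5)*S(-1, 3), M(5)) + 30)*42 = ((3 - (-1)*5/5 - (-⅕*5)²) + 30)*42 = ((3 - 1*(-1) - 1*(-1)²) + 30)*42 = ((3 + 1 - 1*1) + 30)*42 = ((3 + 1 - 1) + 30)*42 = (3 + 30)*42 = 33*42 = 1386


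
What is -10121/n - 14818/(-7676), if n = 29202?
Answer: 44378305/28019319 ≈ 1.5838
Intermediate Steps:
-10121/n - 14818/(-7676) = -10121/29202 - 14818/(-7676) = -10121*1/29202 - 14818*(-1/7676) = -10121/29202 + 7409/3838 = 44378305/28019319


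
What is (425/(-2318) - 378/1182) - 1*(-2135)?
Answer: 974709451/456646 ≈ 2134.5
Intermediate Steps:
(425/(-2318) - 378/1182) - 1*(-2135) = (425*(-1/2318) - 378*1/1182) + 2135 = (-425/2318 - 63/197) + 2135 = -229759/456646 + 2135 = 974709451/456646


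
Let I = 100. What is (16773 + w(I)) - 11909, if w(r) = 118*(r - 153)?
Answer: -1390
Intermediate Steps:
w(r) = -18054 + 118*r (w(r) = 118*(-153 + r) = -18054 + 118*r)
(16773 + w(I)) - 11909 = (16773 + (-18054 + 118*100)) - 11909 = (16773 + (-18054 + 11800)) - 11909 = (16773 - 6254) - 11909 = 10519 - 11909 = -1390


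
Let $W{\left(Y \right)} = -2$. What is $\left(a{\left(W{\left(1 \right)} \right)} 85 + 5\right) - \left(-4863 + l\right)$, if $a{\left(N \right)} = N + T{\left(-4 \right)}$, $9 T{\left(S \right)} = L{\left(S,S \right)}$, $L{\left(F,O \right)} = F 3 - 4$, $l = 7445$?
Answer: $- \frac{26083}{9} \approx -2898.1$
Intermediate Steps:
$L{\left(F,O \right)} = -4 + 3 F$ ($L{\left(F,O \right)} = 3 F - 4 = -4 + 3 F$)
$T{\left(S \right)} = - \frac{4}{9} + \frac{S}{3}$ ($T{\left(S \right)} = \frac{-4 + 3 S}{9} = - \frac{4}{9} + \frac{S}{3}$)
$a{\left(N \right)} = - \frac{16}{9} + N$ ($a{\left(N \right)} = N + \left(- \frac{4}{9} + \frac{1}{3} \left(-4\right)\right) = N - \frac{16}{9} = - \frac{16}{9} + N$)
$\left(a{\left(W{\left(1 \right)} \right)} 85 + 5\right) - \left(-4863 + l\right) = \left(\left(- \frac{16}{9} - 2\right) 85 + 5\right) + \left(4863 - 7445\right) = \left(\left(- \frac{34}{9}\right) 85 + 5\right) + \left(4863 - 7445\right) = \left(- \frac{2890}{9} + 5\right) - 2582 = - \frac{2845}{9} - 2582 = - \frac{26083}{9}$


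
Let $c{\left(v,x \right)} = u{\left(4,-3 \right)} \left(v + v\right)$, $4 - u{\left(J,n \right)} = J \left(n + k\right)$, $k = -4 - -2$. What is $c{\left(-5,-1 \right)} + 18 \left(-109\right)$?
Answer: $-2202$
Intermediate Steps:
$k = -2$ ($k = -4 + 2 = -2$)
$u{\left(J,n \right)} = 4 - J \left(-2 + n\right)$ ($u{\left(J,n \right)} = 4 - J \left(n - 2\right) = 4 - J \left(-2 + n\right)$)
$c{\left(v,x \right)} = 48 v$ ($c{\left(v,x \right)} = \left(4 + 2 \cdot 4 - 4 \left(-3\right)\right) \left(v + v\right) = \left(4 + 8 + 12\right) 2 v = 24 \cdot 2 v = 48 v$)
$c{\left(-5,-1 \right)} + 18 \left(-109\right) = 48 \left(-5\right) + 18 \left(-109\right) = -240 - 1962 = -2202$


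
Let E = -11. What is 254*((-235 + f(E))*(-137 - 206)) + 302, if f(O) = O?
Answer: 21432314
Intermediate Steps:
254*((-235 + f(E))*(-137 - 206)) + 302 = 254*((-235 - 11)*(-137 - 206)) + 302 = 254*(-246*(-343)) + 302 = 254*84378 + 302 = 21432012 + 302 = 21432314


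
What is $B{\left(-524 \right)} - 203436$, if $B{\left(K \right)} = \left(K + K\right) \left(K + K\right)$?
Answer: $894868$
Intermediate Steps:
$B{\left(K \right)} = 4 K^{2}$ ($B{\left(K \right)} = 2 K 2 K = 4 K^{2}$)
$B{\left(-524 \right)} - 203436 = 4 \left(-524\right)^{2} - 203436 = 4 \cdot 274576 - 203436 = 1098304 - 203436 = 894868$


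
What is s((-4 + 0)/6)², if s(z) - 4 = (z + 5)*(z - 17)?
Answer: 426409/81 ≈ 5264.3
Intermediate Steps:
s(z) = 4 + (-17 + z)*(5 + z) (s(z) = 4 + (z + 5)*(z - 17) = 4 + (5 + z)*(-17 + z) = 4 + (-17 + z)*(5 + z))
s((-4 + 0)/6)² = (-81 + ((-4 + 0)/6)² - 12*(-4 + 0)/6)² = (-81 + (-4*⅙)² - (-48)/6)² = (-81 + (-⅔)² - 12*(-⅔))² = (-81 + 4/9 + 8)² = (-653/9)² = 426409/81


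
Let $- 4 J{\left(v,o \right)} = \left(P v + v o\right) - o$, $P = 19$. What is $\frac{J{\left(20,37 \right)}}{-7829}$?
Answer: $\frac{1083}{31316} \approx 0.034583$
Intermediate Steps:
$J{\left(v,o \right)} = - \frac{19 v}{4} + \frac{o}{4} - \frac{o v}{4}$ ($J{\left(v,o \right)} = - \frac{\left(19 v + v o\right) - o}{4} = - \frac{\left(19 v + o v\right) - o}{4} = - \frac{- o + 19 v + o v}{4} = - \frac{19 v}{4} + \frac{o}{4} - \frac{o v}{4}$)
$\frac{J{\left(20,37 \right)}}{-7829} = \frac{\left(- \frac{19}{4}\right) 20 + \frac{1}{4} \cdot 37 - \frac{37}{4} \cdot 20}{-7829} = \left(-95 + \frac{37}{4} - 185\right) \left(- \frac{1}{7829}\right) = \left(- \frac{1083}{4}\right) \left(- \frac{1}{7829}\right) = \frac{1083}{31316}$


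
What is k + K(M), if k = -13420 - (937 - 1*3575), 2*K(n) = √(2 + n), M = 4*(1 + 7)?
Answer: -10782 + √34/2 ≈ -10779.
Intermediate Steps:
M = 32 (M = 4*8 = 32)
K(n) = √(2 + n)/2
k = -10782 (k = -13420 - (937 - 3575) = -13420 - 1*(-2638) = -13420 + 2638 = -10782)
k + K(M) = -10782 + √(2 + 32)/2 = -10782 + √34/2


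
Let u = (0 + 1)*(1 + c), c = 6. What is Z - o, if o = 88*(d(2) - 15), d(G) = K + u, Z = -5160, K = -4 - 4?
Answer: -3752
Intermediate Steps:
K = -8
u = 7 (u = (0 + 1)*(1 + 6) = 1*7 = 7)
d(G) = -1 (d(G) = -8 + 7 = -1)
o = -1408 (o = 88*(-1 - 15) = 88*(-16) = -1408)
Z - o = -5160 - 1*(-1408) = -5160 + 1408 = -3752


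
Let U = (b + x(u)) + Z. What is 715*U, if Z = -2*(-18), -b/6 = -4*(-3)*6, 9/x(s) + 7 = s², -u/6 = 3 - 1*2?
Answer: -8204625/29 ≈ -2.8292e+5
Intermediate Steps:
u = -6 (u = -6*(3 - 1*2) = -6*(3 - 2) = -6*1 = -6)
x(s) = 9/(-7 + s²)
b = -432 (b = -6*(-4*(-3))*6 = -72*6 = -6*72 = -432)
Z = 36
U = -11475/29 (U = (-432 + 9/(-7 + (-6)²)) + 36 = (-432 + 9/(-7 + 36)) + 36 = (-432 + 9/29) + 36 = -12519/29 + 36 = -11475/29 ≈ -395.69)
715*U = 715*(-11475/29) = -8204625/29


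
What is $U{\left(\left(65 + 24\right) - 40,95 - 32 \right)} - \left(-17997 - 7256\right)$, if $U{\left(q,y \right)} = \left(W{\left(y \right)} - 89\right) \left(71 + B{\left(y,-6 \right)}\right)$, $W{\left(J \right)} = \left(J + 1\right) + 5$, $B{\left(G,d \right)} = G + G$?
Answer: $21313$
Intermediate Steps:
$B{\left(G,d \right)} = 2 G$
$W{\left(J \right)} = 6 + J$ ($W{\left(J \right)} = \left(1 + J\right) + 5 = 6 + J$)
$U{\left(q,y \right)} = \left(-83 + y\right) \left(71 + 2 y\right)$ ($U{\left(q,y \right)} = \left(\left(6 + y\right) - 89\right) \left(71 + 2 y\right) = \left(-83 + y\right) \left(71 + 2 y\right)$)
$U{\left(\left(65 + 24\right) - 40,95 - 32 \right)} - \left(-17997 - 7256\right) = \left(-5893 - 95 \left(95 - 32\right) + 2 \left(95 - 32\right)^{2}\right) - \left(-17997 - 7256\right) = \left(-5893 - 5985 + 2 \cdot 63^{2}\right) - -25253 = \left(-5893 - 5985 + 2 \cdot 3969\right) + 25253 = \left(-5893 - 5985 + 7938\right) + 25253 = -3940 + 25253 = 21313$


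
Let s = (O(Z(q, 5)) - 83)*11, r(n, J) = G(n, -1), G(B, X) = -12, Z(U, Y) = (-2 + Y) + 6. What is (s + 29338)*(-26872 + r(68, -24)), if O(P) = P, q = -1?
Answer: -766839216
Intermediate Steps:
Z(U, Y) = 4 + Y
r(n, J) = -12
s = -814 (s = ((4 + 5) - 83)*11 = (9 - 83)*11 = -74*11 = -814)
(s + 29338)*(-26872 + r(68, -24)) = (-814 + 29338)*(-26872 - 12) = 28524*(-26884) = -766839216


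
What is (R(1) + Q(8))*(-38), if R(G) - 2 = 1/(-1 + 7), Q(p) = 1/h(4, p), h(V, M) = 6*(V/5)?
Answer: -361/4 ≈ -90.250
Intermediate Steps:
h(V, M) = 6*V/5 (h(V, M) = 6*(V*(⅕)) = 6*(V/5) = 6*V/5)
Q(p) = 5/24 (Q(p) = 1/((6/5)*4) = 1/(24/5) = 5/24)
R(G) = 13/6 (R(G) = 2 + 1/(-1 + 7) = 2 + 1/6 = 2 + ⅙ = 13/6)
(R(1) + Q(8))*(-38) = (13/6 + 5/24)*(-38) = (19/8)*(-38) = -361/4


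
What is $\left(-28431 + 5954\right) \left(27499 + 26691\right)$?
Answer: $-1218028630$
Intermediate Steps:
$\left(-28431 + 5954\right) \left(27499 + 26691\right) = \left(-22477\right) 54190 = -1218028630$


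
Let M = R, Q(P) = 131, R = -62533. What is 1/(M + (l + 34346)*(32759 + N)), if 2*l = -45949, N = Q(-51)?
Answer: 1/373946102 ≈ 2.6742e-9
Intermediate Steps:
M = -62533
N = 131
l = -45949/2 (l = (½)*(-45949) = -45949/2 ≈ -22975.)
1/(M + (l + 34346)*(32759 + N)) = 1/(-62533 + (-45949/2 + 34346)*(32759 + 131)) = 1/(-62533 + (22743/2)*32890) = 1/(-62533 + 374008635) = 1/373946102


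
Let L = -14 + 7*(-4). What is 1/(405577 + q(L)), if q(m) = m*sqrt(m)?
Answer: 405577/164492777017 + 42*I*sqrt(42)/164492777017 ≈ 2.4656e-6 + 1.6547e-9*I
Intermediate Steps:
L = -42 (L = -14 - 28 = -42)
q(m) = m**(3/2)
1/(405577 + q(L)) = 1/(405577 + (-42)**(3/2)) = 1/(405577 - 42*I*sqrt(42))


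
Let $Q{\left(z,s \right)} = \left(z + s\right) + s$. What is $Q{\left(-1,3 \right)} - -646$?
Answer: $651$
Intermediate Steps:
$Q{\left(z,s \right)} = z + 2 s$ ($Q{\left(z,s \right)} = \left(s + z\right) + s = z + 2 s$)
$Q{\left(-1,3 \right)} - -646 = \left(-1 + 2 \cdot 3\right) - -646 = \left(-1 + 6\right) + 646 = 5 + 646 = 651$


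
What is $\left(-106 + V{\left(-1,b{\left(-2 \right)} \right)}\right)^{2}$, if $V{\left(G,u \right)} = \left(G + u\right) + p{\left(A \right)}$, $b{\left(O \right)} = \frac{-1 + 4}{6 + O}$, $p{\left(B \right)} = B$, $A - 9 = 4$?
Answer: $\frac{139129}{16} \approx 8695.6$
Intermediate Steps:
$A = 13$ ($A = 9 + 4 = 13$)
$b{\left(O \right)} = \frac{3}{6 + O}$
$V{\left(G,u \right)} = 13 + G + u$ ($V{\left(G,u \right)} = \left(G + u\right) + 13 = 13 + G + u$)
$\left(-106 + V{\left(-1,b{\left(-2 \right)} \right)}\right)^{2} = \left(-106 + \left(13 - 1 + \frac{3}{6 - 2}\right)\right)^{2} = \left(-106 + \left(13 - 1 + \frac{3}{4}\right)\right)^{2} = \left(-106 + \frac{51}{4}\right)^{2} = \left(- \frac{373}{4}\right)^{2} = \frac{139129}{16}$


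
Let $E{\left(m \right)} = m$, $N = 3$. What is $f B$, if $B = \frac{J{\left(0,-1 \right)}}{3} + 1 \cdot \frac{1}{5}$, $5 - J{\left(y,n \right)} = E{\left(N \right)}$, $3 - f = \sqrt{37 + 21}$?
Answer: $\frac{13}{5} - \frac{13 \sqrt{58}}{15} \approx -4.0003$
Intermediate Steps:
$f = 3 - \sqrt{58}$ ($f = 3 - \sqrt{37 + 21} = 3 - \sqrt{58} \approx -4.6158$)
$J{\left(y,n \right)} = 2$ ($J{\left(y,n \right)} = 5 - 3 = 2$)
$B = \frac{13}{15}$ ($B = \frac{2}{3} + 1 \cdot \frac{1}{5} = 2 \cdot \frac{1}{3} + 1 \cdot \frac{1}{5} = \frac{2}{3} + \frac{1}{5} = \frac{13}{15} \approx 0.86667$)
$f B = \left(3 - \sqrt{58}\right) \frac{13}{15} = \frac{13}{5} - \frac{13 \sqrt{58}}{15}$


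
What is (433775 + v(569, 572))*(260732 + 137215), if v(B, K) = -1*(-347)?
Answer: 172757547534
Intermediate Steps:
v(B, K) = 347
(433775 + v(569, 572))*(260732 + 137215) = (433775 + 347)*(260732 + 137215) = 434122*397947 = 172757547534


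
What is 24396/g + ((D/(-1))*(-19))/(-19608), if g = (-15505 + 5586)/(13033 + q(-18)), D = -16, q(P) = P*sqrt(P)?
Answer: -41015925934/1279551 + 1317384*I*sqrt(2)/9919 ≈ -32055.0 + 187.83*I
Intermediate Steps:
q(P) = P**(3/2)
g = -9919/(13033 - 54*I*sqrt(2)) (g = (-15505 + 5586)/(13033 + (-18)**(3/2)) = -9919/(13033 - 54*I*sqrt(2)) ≈ -0.76104 - 0.0044594*I)
24396/g + ((D/(-1))*(-19))/(-19608) = 24396/(-129274327/169864921 - 535626*I*sqrt(2)/169864921) + ((-16/(-1))*(-19))/(-19608) = 24396/(-129274327/169864921 - 535626*I*sqrt(2)/169864921) + (-1*(-16)*(-19))*(-1/19608) = 24396/(-129274327/169864921 - 535626*I*sqrt(2)/169864921) + (16*(-19))*(-1/19608) = 24396/(-129274327/169864921 - 535626*I*sqrt(2)/169864921) - 304*(-1/19608) = 24396/(-129274327/169864921 - 535626*I*sqrt(2)/169864921) + 2/129 = 2/129 + 24396/(-129274327/169864921 - 535626*I*sqrt(2)/169864921)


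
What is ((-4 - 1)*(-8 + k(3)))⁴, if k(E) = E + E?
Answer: 10000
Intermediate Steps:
k(E) = 2*E
((-4 - 1)*(-8 + k(3)))⁴ = ((-4 - 1)*(-8 + 2*3))⁴ = (-5*(-8 + 6))⁴ = (-5*(-2))⁴ = 10⁴ = 10000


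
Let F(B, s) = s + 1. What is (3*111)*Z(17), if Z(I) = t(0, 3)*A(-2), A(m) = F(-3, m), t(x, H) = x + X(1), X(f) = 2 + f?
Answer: -999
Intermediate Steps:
t(x, H) = 3 + x (t(x, H) = x + (2 + 1) = x + 3 = 3 + x)
F(B, s) = 1 + s
A(m) = 1 + m
Z(I) = -3 (Z(I) = (3 + 0)*(1 - 2) = 3*(-1) = -3)
(3*111)*Z(17) = (3*111)*(-3) = 333*(-3) = -999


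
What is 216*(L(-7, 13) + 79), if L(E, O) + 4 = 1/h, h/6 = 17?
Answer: 275436/17 ≈ 16202.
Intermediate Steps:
h = 102 (h = 6*17 = 102)
L(E, O) = -407/102 (L(E, O) = -4 + 1/102 = -407/102)
216*(L(-7, 13) + 79) = 216*(-407/102 + 79) = 216*(7651/102) = 275436/17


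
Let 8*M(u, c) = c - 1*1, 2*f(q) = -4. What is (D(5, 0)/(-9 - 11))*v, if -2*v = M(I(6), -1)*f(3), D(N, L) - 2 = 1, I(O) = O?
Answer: 3/80 ≈ 0.037500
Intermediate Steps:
f(q) = -2 (f(q) = (½)*(-4) = -2)
D(N, L) = 3 (D(N, L) = 2 + 1 = 3)
M(u, c) = -⅛ + c/8 (M(u, c) = (c - 1*1)/8 = (c - 1)/8 = (-1 + c)/8 = -⅛ + c/8)
v = -¼ (v = -(-⅛ + (⅛)*(-1))*(-2)/2 = -(-⅛ - ⅛)*(-2)/2 = -(-1)*(-2)/8 = -½*½ = -¼ ≈ -0.25000)
(D(5, 0)/(-9 - 11))*v = (3/(-9 - 11))*(-¼) = (3/(-20))*(-¼) = (3*(-1/20))*(-¼) = -3/20*(-¼) = 3/80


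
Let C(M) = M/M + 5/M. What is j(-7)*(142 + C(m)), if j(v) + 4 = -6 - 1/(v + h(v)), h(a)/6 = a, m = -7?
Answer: -487044/343 ≈ -1420.0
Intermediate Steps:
h(a) = 6*a
C(M) = 1 + 5/M
j(v) = -10 - 1/(7*v) (j(v) = -4 + (-6 - 1/(v + 6*v)) = -4 + (-6 - 1/(7*v)) = -10 - 1/(7*v))
j(-7)*(142 + C(m)) = (-10 - ⅐/(-7))*(142 + (5 - 7)/(-7)) = (-10 - ⅐*(-⅐))*(142 - ⅐*(-2)) = (-10 + 1/49)*(142 + 2/7) = -489/49*996/7 = -487044/343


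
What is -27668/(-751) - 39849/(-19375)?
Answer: 565994099/14550625 ≈ 38.898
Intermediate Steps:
-27668/(-751) - 39849/(-19375) = -27668*(-1/751) - 39849*(-1/19375) = 27668/751 + 39849/19375 = 565994099/14550625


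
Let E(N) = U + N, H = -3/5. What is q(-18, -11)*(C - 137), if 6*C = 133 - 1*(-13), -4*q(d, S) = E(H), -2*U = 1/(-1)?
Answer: -169/60 ≈ -2.8167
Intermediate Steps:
H = -3/5 (H = -3*1/5 = -3/5 ≈ -0.60000)
U = 1/2 (U = -1/2/(-1) = -1/2*(-1) = 1/2 ≈ 0.50000)
E(N) = 1/2 + N
q(d, S) = 1/40 (q(d, S) = -(1/2 - 3/5)/4 = -1/4*(-1/10) = 1/40)
C = 73/3 (C = (133 - 1*(-13))/6 = (133 + 13)/6 = (1/6)*146 = 73/3 ≈ 24.333)
q(-18, -11)*(C - 137) = (73/3 - 137)/40 = (1/40)*(-338/3) = -169/60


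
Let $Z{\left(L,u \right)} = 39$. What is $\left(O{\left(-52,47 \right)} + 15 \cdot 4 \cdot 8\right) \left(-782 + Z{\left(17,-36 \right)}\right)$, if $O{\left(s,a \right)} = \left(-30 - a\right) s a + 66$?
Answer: $-140229362$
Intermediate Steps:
$O{\left(s,a \right)} = 66 + a s \left(-30 - a\right)$ ($O{\left(s,a \right)} = s \left(-30 - a\right) a + 66 = a s \left(-30 - a\right) + 66 = 66 + a s \left(-30 - a\right)$)
$\left(O{\left(-52,47 \right)} + 15 \cdot 4 \cdot 8\right) \left(-782 + Z{\left(17,-36 \right)}\right) = \left(\left(66 - - 52 \cdot 47^{2} - 1410 \left(-52\right)\right) + 15 \cdot 4 \cdot 8\right) \left(-782 + 39\right) = \left(\left(66 - \left(-52\right) 2209 + 73320\right) + 60 \cdot 8\right) \left(-743\right) = \left(\left(66 + 114868 + 73320\right) + 480\right) \left(-743\right) = \left(188254 + 480\right) \left(-743\right) = 188734 \left(-743\right) = -140229362$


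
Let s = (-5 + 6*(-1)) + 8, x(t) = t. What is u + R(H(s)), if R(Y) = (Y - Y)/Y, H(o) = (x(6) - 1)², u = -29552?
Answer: -29552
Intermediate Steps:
s = -3 (s = (-5 - 6) + 8 = -11 + 8 = -3)
H(o) = 25 (H(o) = (6 - 1)² = 5² = 25)
R(Y) = 0 (R(Y) = 0/Y = 0)
u + R(H(s)) = -29552 + 0 = -29552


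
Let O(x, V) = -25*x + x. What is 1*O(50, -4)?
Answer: -1200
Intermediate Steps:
O(x, V) = -24*x
1*O(50, -4) = 1*(-24*50) = 1*(-1200) = -1200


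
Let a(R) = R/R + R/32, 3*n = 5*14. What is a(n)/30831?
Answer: 83/1479888 ≈ 5.6085e-5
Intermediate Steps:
n = 70/3 (n = (5*14)/3 = (⅓)*70 = 70/3 ≈ 23.333)
a(R) = 1 + R/32 (a(R) = 1 + R*(1/32) = 1 + R/32)
a(n)/30831 = (1 + (1/32)*(70/3))/30831 = (1 + 35/48)*(1/30831) = (83/48)*(1/30831) = 83/1479888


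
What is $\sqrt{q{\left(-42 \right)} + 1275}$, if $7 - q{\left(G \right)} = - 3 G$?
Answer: $34$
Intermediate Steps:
$q{\left(G \right)} = 7 + 3 G$ ($q{\left(G \right)} = 7 - - 3 G = 7 + 3 G$)
$\sqrt{q{\left(-42 \right)} + 1275} = \sqrt{\left(7 + 3 \left(-42\right)\right) + 1275} = \sqrt{\left(7 - 126\right) + 1275} = \sqrt{-119 + 1275} = \sqrt{1156} = 34$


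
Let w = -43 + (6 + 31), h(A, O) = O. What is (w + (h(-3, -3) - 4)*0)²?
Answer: 36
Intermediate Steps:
w = -6 (w = -43 + 37 = -6)
(w + (h(-3, -3) - 4)*0)² = (-6 + (-3 - 4)*0)² = (-6 - 7*0)² = (-6 + 0)² = (-6)² = 36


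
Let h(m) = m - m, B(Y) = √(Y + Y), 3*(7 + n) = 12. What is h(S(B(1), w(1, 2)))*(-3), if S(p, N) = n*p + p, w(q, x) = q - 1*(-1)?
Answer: 0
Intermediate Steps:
n = -3 (n = -7 + (⅓)*12 = -7 + 4 = -3)
w(q, x) = 1 + q (w(q, x) = q + 1 = 1 + q)
B(Y) = √2*√Y (B(Y) = √(2*Y) = √2*√Y)
S(p, N) = -2*p (S(p, N) = -3*p + p = -2*p)
h(m) = 0
h(S(B(1), w(1, 2)))*(-3) = 0*(-3) = 0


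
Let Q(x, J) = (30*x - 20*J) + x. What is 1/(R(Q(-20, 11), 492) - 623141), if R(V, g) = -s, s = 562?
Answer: -1/623703 ≈ -1.6033e-6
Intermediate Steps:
Q(x, J) = -20*J + 31*x (Q(x, J) = (-20*J + 30*x) + x = -20*J + 31*x)
R(V, g) = -562 (R(V, g) = -1*562 = -562)
1/(R(Q(-20, 11), 492) - 623141) = 1/(-562 - 623141) = 1/(-623703) = -1/623703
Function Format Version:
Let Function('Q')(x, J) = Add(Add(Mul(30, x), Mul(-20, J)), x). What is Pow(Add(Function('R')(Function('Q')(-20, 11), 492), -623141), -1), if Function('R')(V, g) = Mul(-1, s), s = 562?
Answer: Rational(-1, 623703) ≈ -1.6033e-6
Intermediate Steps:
Function('Q')(x, J) = Add(Mul(-20, J), Mul(31, x)) (Function('Q')(x, J) = Add(Add(Mul(-20, J), Mul(30, x)), x) = Add(Mul(-20, J), Mul(31, x)))
Function('R')(V, g) = -562 (Function('R')(V, g) = Mul(-1, 562) = -562)
Pow(Add(Function('R')(Function('Q')(-20, 11), 492), -623141), -1) = Pow(Add(-562, -623141), -1) = Pow(-623703, -1) = Rational(-1, 623703)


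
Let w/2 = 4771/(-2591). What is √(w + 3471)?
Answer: √23277075029/2591 ≈ 58.884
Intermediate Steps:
w = -9542/2591 (w = 2*(4771/(-2591)) = 2*(4771*(-1/2591)) = 2*(-4771/2591) = -9542/2591 ≈ -3.6827)
√(w + 3471) = √(-9542/2591 + 3471) = √(8983819/2591) = √23277075029/2591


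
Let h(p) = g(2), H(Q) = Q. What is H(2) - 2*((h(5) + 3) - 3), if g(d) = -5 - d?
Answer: 16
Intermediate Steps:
h(p) = -7 (h(p) = -5 - 1*2 = -5 - 2 = -7)
H(2) - 2*((h(5) + 3) - 3) = 2 - 2*((-7 + 3) - 3) = 2 - 2*(-4 - 3) = 2 - 2*(-7) = 2 + 14 = 16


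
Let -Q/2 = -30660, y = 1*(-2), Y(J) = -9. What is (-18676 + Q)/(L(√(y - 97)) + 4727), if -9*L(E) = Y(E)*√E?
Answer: 42644/(4727 + √3*11^(¼)*√I) ≈ 9.0171 - 0.0042528*I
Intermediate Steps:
y = -2
Q = 61320 (Q = -2*(-30660) = 61320)
L(E) = √E (L(E) = -(-1)*√E = √E)
(-18676 + Q)/(L(√(y - 97)) + 4727) = (-18676 + 61320)/(√(√(-2 - 97)) + 4727) = 42644/(√(√(-99)) + 4727) = 42644/(√(3*I*√11) + 4727) = 42644/(√3*11^(¼)*√I + 4727) = 42644/(4727 + √3*11^(¼)*√I)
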